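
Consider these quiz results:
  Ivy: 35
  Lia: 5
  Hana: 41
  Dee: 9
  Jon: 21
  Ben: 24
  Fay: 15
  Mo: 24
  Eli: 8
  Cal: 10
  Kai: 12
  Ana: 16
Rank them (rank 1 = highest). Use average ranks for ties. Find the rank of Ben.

3.5

Sorted (descending): 41, 35, 24, 24, 21, 16, 15, 12, 10, 9, 8, 5
The 2 values of 24 occupy positions 3–4 → average rank (3+4)/2 = 3.5.
Ben has value 24 → rank 3.5.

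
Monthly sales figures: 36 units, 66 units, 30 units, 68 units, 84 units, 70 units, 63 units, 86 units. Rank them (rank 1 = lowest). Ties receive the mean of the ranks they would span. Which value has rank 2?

Sorted (ascending): 30, 36, 63, 66, 68, 70, 84, 86
No ties — each value takes its position as its rank.
Rank 2 → value 36.

36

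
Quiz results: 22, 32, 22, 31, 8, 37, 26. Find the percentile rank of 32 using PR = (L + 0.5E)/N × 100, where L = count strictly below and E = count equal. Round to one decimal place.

78.6

N = 7.
Strictly below 32: 5. Equal to 32: 1.
PR = (5 + 0.5·1)/7 × 100 = 78.6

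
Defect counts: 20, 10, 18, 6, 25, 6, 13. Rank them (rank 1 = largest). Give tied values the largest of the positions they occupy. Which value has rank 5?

10

Sorted (descending): 25, 20, 18, 13, 10, 6, 6
The 2 values of 6 occupy positions 6–7 → each gets rank 7.
Rank 5 → value 10.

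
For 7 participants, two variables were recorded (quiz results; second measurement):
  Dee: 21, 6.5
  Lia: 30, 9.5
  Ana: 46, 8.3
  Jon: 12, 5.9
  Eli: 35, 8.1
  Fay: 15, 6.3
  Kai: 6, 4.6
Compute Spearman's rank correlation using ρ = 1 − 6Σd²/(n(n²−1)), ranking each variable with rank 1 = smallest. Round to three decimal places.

Ranks of variable 1: 4, 5, 7, 2, 6, 3, 1
Ranks of variable 2: 4, 7, 6, 2, 5, 3, 1
d = r₁ − r₂: 0, -2, 1, 0, 1, 0, 0
d²: 0, 4, 1, 0, 1, 0, 0; Σd² = 6
ρ = 1 − 6·6/(7·48) = 1 − 36/336 = 0.893

0.893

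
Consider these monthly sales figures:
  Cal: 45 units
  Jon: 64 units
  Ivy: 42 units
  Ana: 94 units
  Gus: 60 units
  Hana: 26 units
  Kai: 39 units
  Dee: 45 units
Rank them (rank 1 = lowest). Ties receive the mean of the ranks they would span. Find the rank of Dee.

4.5

Sorted (ascending): 26, 39, 42, 45, 45, 60, 64, 94
The 2 values of 45 occupy positions 4–5 → average rank (4+5)/2 = 4.5.
Dee has value 45 units → rank 4.5.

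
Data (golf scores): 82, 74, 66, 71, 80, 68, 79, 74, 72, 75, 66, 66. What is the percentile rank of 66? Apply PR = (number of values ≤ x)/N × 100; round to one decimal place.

25.0

N = 12.
Strictly below 66: 0. Equal to 66: 3.
PR = 3/12 × 100 = 25.0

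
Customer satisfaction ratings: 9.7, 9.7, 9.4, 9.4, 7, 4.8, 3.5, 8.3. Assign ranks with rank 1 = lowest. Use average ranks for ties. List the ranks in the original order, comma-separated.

7.5, 7.5, 5.5, 5.5, 3, 2, 1, 4

Sorted (ascending): 3.5, 4.8, 7, 8.3, 9.4, 9.4, 9.7, 9.7
The 2 values of 9.4 occupy positions 5–6 → average rank (5+6)/2 = 5.5.
The 2 values of 9.7 occupy positions 7–8 → average rank (7+8)/2 = 7.5.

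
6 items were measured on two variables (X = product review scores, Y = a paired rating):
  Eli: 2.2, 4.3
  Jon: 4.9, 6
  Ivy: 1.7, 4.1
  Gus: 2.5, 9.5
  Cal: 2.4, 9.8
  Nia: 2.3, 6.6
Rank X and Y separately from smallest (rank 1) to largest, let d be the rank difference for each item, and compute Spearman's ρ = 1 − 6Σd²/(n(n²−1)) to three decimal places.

Ranks of variable 1: 2, 6, 1, 5, 4, 3
Ranks of variable 2: 2, 3, 1, 5, 6, 4
d = r₁ − r₂: 0, 3, 0, 0, -2, -1
d²: 0, 9, 0, 0, 4, 1; Σd² = 14
ρ = 1 − 6·14/(6·35) = 1 − 84/210 = 0.600

0.600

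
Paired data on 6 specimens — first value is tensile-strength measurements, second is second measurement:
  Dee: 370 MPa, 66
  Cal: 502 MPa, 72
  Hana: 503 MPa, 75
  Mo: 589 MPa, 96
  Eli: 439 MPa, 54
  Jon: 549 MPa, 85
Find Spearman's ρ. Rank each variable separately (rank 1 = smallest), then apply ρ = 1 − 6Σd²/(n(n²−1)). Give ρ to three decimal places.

Ranks of variable 1: 1, 3, 4, 6, 2, 5
Ranks of variable 2: 2, 3, 4, 6, 1, 5
d = r₁ − r₂: -1, 0, 0, 0, 1, 0
d²: 1, 0, 0, 0, 1, 0; Σd² = 2
ρ = 1 − 6·2/(6·35) = 1 − 12/210 = 0.943

0.943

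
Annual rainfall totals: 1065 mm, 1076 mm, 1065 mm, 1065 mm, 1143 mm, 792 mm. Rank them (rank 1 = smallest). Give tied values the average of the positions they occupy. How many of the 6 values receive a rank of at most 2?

1

Sorted (ascending): 792, 1065, 1065, 1065, 1076, 1143
The 3 values of 1065 occupy positions 2–4 → average rank 3.
Ranks ≤ 2: {1} → 1 value.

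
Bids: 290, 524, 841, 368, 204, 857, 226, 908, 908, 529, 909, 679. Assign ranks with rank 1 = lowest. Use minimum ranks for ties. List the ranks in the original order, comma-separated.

3, 5, 8, 4, 1, 9, 2, 10, 10, 6, 12, 7

Sorted (ascending): 204, 226, 290, 368, 524, 529, 679, 841, 857, 908, 908, 909
The 2 values of 908 occupy positions 10–11 → each gets rank 10.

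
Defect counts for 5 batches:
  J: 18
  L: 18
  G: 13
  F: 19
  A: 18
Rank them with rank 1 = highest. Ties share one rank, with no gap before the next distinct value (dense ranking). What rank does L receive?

Sorted (descending): 19, 18, 18, 18, 13
The 3 values of 18 share dense rank 2.
Remaining distinct values take the next consecutive integers.
L has value 18 → rank 2.

2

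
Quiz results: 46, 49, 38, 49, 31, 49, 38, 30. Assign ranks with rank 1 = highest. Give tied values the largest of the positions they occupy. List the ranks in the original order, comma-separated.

Sorted (descending): 49, 49, 49, 46, 38, 38, 31, 30
The 3 values of 49 occupy positions 1–3 → each gets rank 3.
The 2 values of 38 occupy positions 5–6 → each gets rank 6.

4, 3, 6, 3, 7, 3, 6, 8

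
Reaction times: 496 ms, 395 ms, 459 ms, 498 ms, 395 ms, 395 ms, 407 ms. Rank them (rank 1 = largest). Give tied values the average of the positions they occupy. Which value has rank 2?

Sorted (descending): 498, 496, 459, 407, 395, 395, 395
The 3 values of 395 occupy positions 5–7 → average rank 6.
Rank 2 → value 496.

496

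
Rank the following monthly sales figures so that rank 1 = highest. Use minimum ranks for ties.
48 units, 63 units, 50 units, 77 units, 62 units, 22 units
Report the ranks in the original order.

5, 2, 4, 1, 3, 6

Sorted (descending): 77, 63, 62, 50, 48, 22
No ties — each value takes its position as its rank.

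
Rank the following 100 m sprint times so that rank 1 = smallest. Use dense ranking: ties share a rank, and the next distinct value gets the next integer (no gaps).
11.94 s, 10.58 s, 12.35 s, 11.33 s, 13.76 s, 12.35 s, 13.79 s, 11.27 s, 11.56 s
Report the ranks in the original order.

Sorted (ascending): 10.58, 11.27, 11.33, 11.56, 11.94, 12.35, 12.35, 13.76, 13.79
The 2 values of 12.35 share dense rank 6.
Remaining distinct values take the next consecutive integers.

5, 1, 6, 3, 7, 6, 8, 2, 4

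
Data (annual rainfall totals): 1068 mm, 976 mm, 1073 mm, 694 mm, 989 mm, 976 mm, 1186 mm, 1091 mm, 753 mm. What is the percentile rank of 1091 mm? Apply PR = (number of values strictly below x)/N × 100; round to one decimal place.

77.8

N = 9.
Strictly below 1091: 7. Equal to 1091: 1.
PR = 7/9 × 100 = 77.8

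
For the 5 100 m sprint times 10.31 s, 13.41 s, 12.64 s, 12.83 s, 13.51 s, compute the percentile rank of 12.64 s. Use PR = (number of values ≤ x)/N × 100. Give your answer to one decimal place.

N = 5.
Strictly below 12.64: 1. Equal to 12.64: 1.
PR = 2/5 × 100 = 40.0

40.0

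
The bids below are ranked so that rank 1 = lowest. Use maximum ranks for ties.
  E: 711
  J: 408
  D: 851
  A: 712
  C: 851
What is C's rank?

Sorted (ascending): 408, 711, 712, 851, 851
The 2 values of 851 occupy positions 4–5 → each gets rank 5.
C has value 851 → rank 5.

5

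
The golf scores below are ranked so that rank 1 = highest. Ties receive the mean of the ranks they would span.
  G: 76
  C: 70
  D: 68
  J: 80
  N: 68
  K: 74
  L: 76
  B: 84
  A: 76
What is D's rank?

8.5

Sorted (descending): 84, 80, 76, 76, 76, 74, 70, 68, 68
The 3 values of 76 occupy positions 3–5 → average rank 4.
The 2 values of 68 occupy positions 8–9 → average rank (8+9)/2 = 8.5.
D has value 68 → rank 8.5.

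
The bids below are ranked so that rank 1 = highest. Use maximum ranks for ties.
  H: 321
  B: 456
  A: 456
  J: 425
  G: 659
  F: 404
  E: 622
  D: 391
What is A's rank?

Sorted (descending): 659, 622, 456, 456, 425, 404, 391, 321
The 2 values of 456 occupy positions 3–4 → each gets rank 4.
A has value 456 → rank 4.

4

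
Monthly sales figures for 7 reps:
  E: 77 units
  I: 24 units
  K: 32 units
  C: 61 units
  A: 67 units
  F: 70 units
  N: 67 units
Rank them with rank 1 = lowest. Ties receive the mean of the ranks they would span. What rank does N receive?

Sorted (ascending): 24, 32, 61, 67, 67, 70, 77
The 2 values of 67 occupy positions 4–5 → average rank (4+5)/2 = 4.5.
N has value 67 units → rank 4.5.

4.5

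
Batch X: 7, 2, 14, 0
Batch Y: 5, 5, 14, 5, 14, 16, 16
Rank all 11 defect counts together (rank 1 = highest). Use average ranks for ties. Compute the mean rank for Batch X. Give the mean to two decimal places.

7.75

Sorted (descending): 16, 16, 14, 14, 14, 7, 5, 5, 5, 2, 0
The 2 values of 16 occupy positions 1–2 → average rank (1+2)/2 = 1.5.
The 3 values of 14 occupy positions 3–5 → average rank 4.
The 3 values of 5 occupy positions 7–9 → average rank 8.
Batch X values → pooled ranks: 7→6, 2→10, 14→4, 0→11
Mean rank = (6 + 10 + 4 + 11) / 4 = 7.75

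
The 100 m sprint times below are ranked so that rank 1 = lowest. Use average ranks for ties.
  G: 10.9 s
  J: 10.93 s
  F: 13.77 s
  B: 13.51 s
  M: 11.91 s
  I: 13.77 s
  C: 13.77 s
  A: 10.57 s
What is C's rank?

Sorted (ascending): 10.57, 10.9, 10.93, 11.91, 13.51, 13.77, 13.77, 13.77
The 3 values of 13.77 occupy positions 6–8 → average rank 7.
C has value 13.77 s → rank 7.

7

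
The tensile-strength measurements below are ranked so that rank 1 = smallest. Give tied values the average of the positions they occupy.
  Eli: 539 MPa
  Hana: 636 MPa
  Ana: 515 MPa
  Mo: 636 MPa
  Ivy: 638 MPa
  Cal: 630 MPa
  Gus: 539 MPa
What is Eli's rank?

2.5

Sorted (ascending): 515, 539, 539, 630, 636, 636, 638
The 2 values of 539 occupy positions 2–3 → average rank (2+3)/2 = 2.5.
The 2 values of 636 occupy positions 5–6 → average rank (5+6)/2 = 5.5.
Eli has value 539 MPa → rank 2.5.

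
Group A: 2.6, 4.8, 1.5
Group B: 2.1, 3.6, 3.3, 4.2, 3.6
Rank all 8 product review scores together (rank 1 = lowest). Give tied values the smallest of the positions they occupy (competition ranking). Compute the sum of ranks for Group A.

12

Sorted (ascending): 1.5, 2.1, 2.6, 3.3, 3.6, 3.6, 4.2, 4.8
The 2 values of 3.6 occupy positions 5–6 → each gets rank 5.
Group A values → pooled ranks: 2.6→3, 4.8→8, 1.5→1
Rank sum = 3 + 8 + 1 = 12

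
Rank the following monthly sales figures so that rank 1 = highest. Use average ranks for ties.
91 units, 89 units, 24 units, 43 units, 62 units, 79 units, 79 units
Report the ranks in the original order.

Sorted (descending): 91, 89, 79, 79, 62, 43, 24
The 2 values of 79 occupy positions 3–4 → average rank (3+4)/2 = 3.5.

1, 2, 7, 6, 5, 3.5, 3.5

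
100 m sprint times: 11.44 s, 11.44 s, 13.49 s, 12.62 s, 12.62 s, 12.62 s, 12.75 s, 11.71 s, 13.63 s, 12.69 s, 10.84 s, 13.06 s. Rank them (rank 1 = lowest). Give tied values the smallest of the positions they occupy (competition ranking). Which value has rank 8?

12.69

Sorted (ascending): 10.84, 11.44, 11.44, 11.71, 12.62, 12.62, 12.62, 12.69, 12.75, 13.06, 13.49, 13.63
The 2 values of 11.44 occupy positions 2–3 → each gets rank 2.
The 3 values of 12.62 occupy positions 5–7 → each gets rank 5.
Rank 8 → value 12.69.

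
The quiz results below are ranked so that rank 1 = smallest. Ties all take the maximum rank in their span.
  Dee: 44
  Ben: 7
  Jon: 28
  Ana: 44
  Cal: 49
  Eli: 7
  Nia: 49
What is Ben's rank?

2

Sorted (ascending): 7, 7, 28, 44, 44, 49, 49
The 2 values of 7 occupy positions 1–2 → each gets rank 2.
The 2 values of 44 occupy positions 4–5 → each gets rank 5.
The 2 values of 49 occupy positions 6–7 → each gets rank 7.
Ben has value 7 → rank 2.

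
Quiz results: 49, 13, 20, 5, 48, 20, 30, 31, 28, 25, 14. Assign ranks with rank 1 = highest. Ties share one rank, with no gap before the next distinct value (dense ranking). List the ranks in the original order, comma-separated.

Sorted (descending): 49, 48, 31, 30, 28, 25, 20, 20, 14, 13, 5
The 2 values of 20 share dense rank 7.
Remaining distinct values take the next consecutive integers.

1, 9, 7, 10, 2, 7, 4, 3, 5, 6, 8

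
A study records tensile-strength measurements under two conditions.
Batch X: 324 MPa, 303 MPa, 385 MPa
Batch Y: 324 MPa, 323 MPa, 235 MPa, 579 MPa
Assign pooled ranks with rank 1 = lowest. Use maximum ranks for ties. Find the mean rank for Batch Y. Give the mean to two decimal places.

Sorted (ascending): 235, 303, 323, 324, 324, 385, 579
The 2 values of 324 occupy positions 4–5 → each gets rank 5.
Batch Y values → pooled ranks: 324→5, 323→3, 235→1, 579→7
Mean rank = (5 + 3 + 1 + 7) / 4 = 4.00

4.00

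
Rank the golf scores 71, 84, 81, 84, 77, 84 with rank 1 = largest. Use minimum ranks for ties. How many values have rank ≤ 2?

3

Sorted (descending): 84, 84, 84, 81, 77, 71
The 3 values of 84 occupy positions 1–3 → each gets rank 1.
Ranks ≤ 2: {1, 1, 1} → 3 values.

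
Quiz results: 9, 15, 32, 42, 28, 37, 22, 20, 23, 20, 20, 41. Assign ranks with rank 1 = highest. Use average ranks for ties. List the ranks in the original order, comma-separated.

Sorted (descending): 42, 41, 37, 32, 28, 23, 22, 20, 20, 20, 15, 9
The 3 values of 20 occupy positions 8–10 → average rank 9.

12, 11, 4, 1, 5, 3, 7, 9, 6, 9, 9, 2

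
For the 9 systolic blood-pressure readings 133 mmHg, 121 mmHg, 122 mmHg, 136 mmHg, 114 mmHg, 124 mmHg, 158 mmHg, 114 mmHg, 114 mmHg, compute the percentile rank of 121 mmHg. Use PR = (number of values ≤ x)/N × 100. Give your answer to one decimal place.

N = 9.
Strictly below 121: 3. Equal to 121: 1.
PR = 4/9 × 100 = 44.4

44.4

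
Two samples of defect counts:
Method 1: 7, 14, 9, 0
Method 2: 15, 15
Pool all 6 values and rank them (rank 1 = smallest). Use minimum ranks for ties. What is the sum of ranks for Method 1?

10

Sorted (ascending): 0, 7, 9, 14, 15, 15
The 2 values of 15 occupy positions 5–6 → each gets rank 5.
Method 1 values → pooled ranks: 7→2, 14→4, 9→3, 0→1
Rank sum = 2 + 4 + 3 + 1 = 10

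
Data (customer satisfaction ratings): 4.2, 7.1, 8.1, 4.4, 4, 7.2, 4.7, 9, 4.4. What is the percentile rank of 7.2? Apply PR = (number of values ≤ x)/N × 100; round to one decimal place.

N = 9.
Strictly below 7.2: 6. Equal to 7.2: 1.
PR = 7/9 × 100 = 77.8

77.8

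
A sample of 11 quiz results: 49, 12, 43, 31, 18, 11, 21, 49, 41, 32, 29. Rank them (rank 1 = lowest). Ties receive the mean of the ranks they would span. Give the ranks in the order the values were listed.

10.5, 2, 9, 6, 3, 1, 4, 10.5, 8, 7, 5

Sorted (ascending): 11, 12, 18, 21, 29, 31, 32, 41, 43, 49, 49
The 2 values of 49 occupy positions 10–11 → average rank (10+11)/2 = 10.5.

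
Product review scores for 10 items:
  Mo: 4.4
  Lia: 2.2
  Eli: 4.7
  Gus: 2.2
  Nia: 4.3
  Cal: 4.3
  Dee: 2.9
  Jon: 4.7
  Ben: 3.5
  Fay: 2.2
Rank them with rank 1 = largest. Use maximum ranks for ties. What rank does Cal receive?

5

Sorted (descending): 4.7, 4.7, 4.4, 4.3, 4.3, 3.5, 2.9, 2.2, 2.2, 2.2
The 2 values of 4.7 occupy positions 1–2 → each gets rank 2.
The 2 values of 4.3 occupy positions 4–5 → each gets rank 5.
The 3 values of 2.2 occupy positions 8–10 → each gets rank 10.
Cal has value 4.3 → rank 5.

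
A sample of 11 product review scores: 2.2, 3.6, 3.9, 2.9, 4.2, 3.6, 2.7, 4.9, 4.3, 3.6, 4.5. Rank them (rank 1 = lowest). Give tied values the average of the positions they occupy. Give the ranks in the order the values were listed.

1, 5, 7, 3, 8, 5, 2, 11, 9, 5, 10

Sorted (ascending): 2.2, 2.7, 2.9, 3.6, 3.6, 3.6, 3.9, 4.2, 4.3, 4.5, 4.9
The 3 values of 3.6 occupy positions 4–6 → average rank 5.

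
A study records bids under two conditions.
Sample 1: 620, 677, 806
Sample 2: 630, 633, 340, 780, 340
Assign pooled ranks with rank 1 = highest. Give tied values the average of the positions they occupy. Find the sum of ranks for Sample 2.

Sorted (descending): 806, 780, 677, 633, 630, 620, 340, 340
The 2 values of 340 occupy positions 7–8 → average rank (7+8)/2 = 7.5.
Sample 2 values → pooled ranks: 630→5, 633→4, 340→7.5, 780→2, 340→7.5
Rank sum = 5 + 4 + 7.5 + 2 + 7.5 = 26

26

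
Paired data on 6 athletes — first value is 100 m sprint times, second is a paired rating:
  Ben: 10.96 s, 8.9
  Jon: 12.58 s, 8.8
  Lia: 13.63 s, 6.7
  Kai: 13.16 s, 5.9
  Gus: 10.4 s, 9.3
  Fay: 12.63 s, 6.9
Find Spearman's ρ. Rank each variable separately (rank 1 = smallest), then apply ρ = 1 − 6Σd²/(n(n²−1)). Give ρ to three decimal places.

Ranks of variable 1: 2, 3, 6, 5, 1, 4
Ranks of variable 2: 5, 4, 2, 1, 6, 3
d = r₁ − r₂: -3, -1, 4, 4, -5, 1
d²: 9, 1, 16, 16, 25, 1; Σd² = 68
ρ = 1 − 6·68/(6·35) = 1 − 408/210 = -0.943

-0.943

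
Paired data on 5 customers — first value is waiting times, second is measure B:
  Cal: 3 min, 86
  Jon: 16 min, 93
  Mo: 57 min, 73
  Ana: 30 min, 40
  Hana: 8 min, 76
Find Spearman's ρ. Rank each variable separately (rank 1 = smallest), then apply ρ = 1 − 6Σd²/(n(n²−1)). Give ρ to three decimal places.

-0.600

Ranks of variable 1: 1, 3, 5, 4, 2
Ranks of variable 2: 4, 5, 2, 1, 3
d = r₁ − r₂: -3, -2, 3, 3, -1
d²: 9, 4, 9, 9, 1; Σd² = 32
ρ = 1 − 6·32/(5·24) = 1 − 192/120 = -0.600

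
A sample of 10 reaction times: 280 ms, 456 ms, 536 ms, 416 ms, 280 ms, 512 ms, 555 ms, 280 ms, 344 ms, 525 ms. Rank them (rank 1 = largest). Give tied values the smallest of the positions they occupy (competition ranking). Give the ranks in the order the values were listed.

Sorted (descending): 555, 536, 525, 512, 456, 416, 344, 280, 280, 280
The 3 values of 280 occupy positions 8–10 → each gets rank 8.

8, 5, 2, 6, 8, 4, 1, 8, 7, 3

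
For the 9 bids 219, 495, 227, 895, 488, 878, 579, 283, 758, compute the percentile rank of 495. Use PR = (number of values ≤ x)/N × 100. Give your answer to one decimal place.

55.6

N = 9.
Strictly below 495: 4. Equal to 495: 1.
PR = 5/9 × 100 = 55.6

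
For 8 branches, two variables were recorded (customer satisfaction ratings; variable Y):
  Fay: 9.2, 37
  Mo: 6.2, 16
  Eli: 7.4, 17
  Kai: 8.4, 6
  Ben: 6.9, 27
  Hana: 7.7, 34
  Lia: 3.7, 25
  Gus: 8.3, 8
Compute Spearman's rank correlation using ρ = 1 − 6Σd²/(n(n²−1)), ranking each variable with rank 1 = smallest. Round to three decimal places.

Ranks of variable 1: 8, 2, 4, 7, 3, 5, 1, 6
Ranks of variable 2: 8, 3, 4, 1, 6, 7, 5, 2
d = r₁ − r₂: 0, -1, 0, 6, -3, -2, -4, 4
d²: 0, 1, 0, 36, 9, 4, 16, 16; Σd² = 82
ρ = 1 − 6·82/(8·63) = 1 − 492/504 = 0.024

0.024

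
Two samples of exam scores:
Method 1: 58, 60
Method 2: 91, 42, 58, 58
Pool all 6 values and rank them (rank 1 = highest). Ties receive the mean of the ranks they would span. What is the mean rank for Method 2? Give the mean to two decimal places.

3.75

Sorted (descending): 91, 60, 58, 58, 58, 42
The 3 values of 58 occupy positions 3–5 → average rank 4.
Method 2 values → pooled ranks: 91→1, 42→6, 58→4, 58→4
Mean rank = (1 + 6 + 4 + 4) / 4 = 3.75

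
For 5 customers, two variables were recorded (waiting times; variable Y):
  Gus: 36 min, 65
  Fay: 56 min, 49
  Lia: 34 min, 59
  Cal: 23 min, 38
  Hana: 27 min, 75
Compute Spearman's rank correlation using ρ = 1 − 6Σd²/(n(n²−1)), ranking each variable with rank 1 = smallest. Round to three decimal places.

Ranks of variable 1: 4, 5, 3, 1, 2
Ranks of variable 2: 4, 2, 3, 1, 5
d = r₁ − r₂: 0, 3, 0, 0, -3
d²: 0, 9, 0, 0, 9; Σd² = 18
ρ = 1 − 6·18/(5·24) = 1 − 108/120 = 0.100

0.100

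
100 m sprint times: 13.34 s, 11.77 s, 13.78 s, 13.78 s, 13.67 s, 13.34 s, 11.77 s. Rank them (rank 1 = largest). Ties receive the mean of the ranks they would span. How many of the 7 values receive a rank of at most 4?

3

Sorted (descending): 13.78, 13.78, 13.67, 13.34, 13.34, 11.77, 11.77
The 2 values of 13.78 occupy positions 1–2 → average rank (1+2)/2 = 1.5.
The 2 values of 13.34 occupy positions 4–5 → average rank (4+5)/2 = 4.5.
The 2 values of 11.77 occupy positions 6–7 → average rank (6+7)/2 = 6.5.
Ranks ≤ 4: {1.5, 1.5, 3} → 3 values.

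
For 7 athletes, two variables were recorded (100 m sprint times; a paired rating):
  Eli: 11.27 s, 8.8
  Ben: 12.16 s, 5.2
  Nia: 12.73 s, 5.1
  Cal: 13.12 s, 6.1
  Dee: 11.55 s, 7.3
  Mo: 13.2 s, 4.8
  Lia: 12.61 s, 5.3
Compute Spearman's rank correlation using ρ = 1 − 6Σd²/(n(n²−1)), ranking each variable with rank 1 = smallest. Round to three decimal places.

Ranks of variable 1: 1, 3, 5, 6, 2, 7, 4
Ranks of variable 2: 7, 3, 2, 5, 6, 1, 4
d = r₁ − r₂: -6, 0, 3, 1, -4, 6, 0
d²: 36, 0, 9, 1, 16, 36, 0; Σd² = 98
ρ = 1 − 6·98/(7·48) = 1 − 588/336 = -0.750

-0.750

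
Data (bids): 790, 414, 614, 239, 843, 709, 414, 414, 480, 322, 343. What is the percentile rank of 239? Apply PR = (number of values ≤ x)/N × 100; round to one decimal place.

N = 11.
Strictly below 239: 0. Equal to 239: 1.
PR = 1/11 × 100 = 9.1

9.1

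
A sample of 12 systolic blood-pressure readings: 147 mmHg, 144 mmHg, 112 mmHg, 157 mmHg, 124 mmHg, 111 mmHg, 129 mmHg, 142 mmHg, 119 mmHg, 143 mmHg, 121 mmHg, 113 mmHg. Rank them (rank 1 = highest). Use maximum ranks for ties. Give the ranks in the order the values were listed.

Sorted (descending): 157, 147, 144, 143, 142, 129, 124, 121, 119, 113, 112, 111
No ties — each value takes its position as its rank.

2, 3, 11, 1, 7, 12, 6, 5, 9, 4, 8, 10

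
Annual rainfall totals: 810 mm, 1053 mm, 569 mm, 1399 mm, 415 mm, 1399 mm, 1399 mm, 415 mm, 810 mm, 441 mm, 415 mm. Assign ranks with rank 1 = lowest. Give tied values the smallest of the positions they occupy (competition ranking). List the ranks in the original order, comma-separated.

6, 8, 5, 9, 1, 9, 9, 1, 6, 4, 1

Sorted (ascending): 415, 415, 415, 441, 569, 810, 810, 1053, 1399, 1399, 1399
The 3 values of 415 occupy positions 1–3 → each gets rank 1.
The 2 values of 810 occupy positions 6–7 → each gets rank 6.
The 3 values of 1399 occupy positions 9–11 → each gets rank 9.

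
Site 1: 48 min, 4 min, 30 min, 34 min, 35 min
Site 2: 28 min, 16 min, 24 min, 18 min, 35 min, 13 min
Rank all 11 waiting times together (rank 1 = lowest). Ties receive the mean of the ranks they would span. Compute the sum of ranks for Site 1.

36.5

Sorted (ascending): 4, 13, 16, 18, 24, 28, 30, 34, 35, 35, 48
The 2 values of 35 occupy positions 9–10 → average rank (9+10)/2 = 9.5.
Site 1 values → pooled ranks: 48→11, 4→1, 30→7, 34→8, 35→9.5
Rank sum = 11 + 1 + 7 + 8 + 9.5 = 36.5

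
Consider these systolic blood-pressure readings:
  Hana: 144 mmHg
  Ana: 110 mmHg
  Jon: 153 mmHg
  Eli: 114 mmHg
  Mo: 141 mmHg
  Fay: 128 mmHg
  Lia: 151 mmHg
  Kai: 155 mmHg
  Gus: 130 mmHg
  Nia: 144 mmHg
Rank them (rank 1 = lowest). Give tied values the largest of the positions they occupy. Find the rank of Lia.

8

Sorted (ascending): 110, 114, 128, 130, 141, 144, 144, 151, 153, 155
The 2 values of 144 occupy positions 6–7 → each gets rank 7.
Lia has value 151 mmHg → rank 8.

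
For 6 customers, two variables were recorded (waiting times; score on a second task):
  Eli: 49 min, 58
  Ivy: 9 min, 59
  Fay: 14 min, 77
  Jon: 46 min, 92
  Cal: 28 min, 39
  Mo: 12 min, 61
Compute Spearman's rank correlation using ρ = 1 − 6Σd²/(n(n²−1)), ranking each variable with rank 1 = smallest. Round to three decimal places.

Ranks of variable 1: 6, 1, 3, 5, 4, 2
Ranks of variable 2: 2, 3, 5, 6, 1, 4
d = r₁ − r₂: 4, -2, -2, -1, 3, -2
d²: 16, 4, 4, 1, 9, 4; Σd² = 38
ρ = 1 − 6·38/(6·35) = 1 − 228/210 = -0.086

-0.086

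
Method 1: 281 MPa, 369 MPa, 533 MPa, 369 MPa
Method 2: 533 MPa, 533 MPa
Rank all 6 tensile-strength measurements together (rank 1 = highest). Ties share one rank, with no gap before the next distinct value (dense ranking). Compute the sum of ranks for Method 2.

Sorted (descending): 533, 533, 533, 369, 369, 281
The 3 values of 533 share dense rank 1.
The 2 values of 369 share dense rank 2.
Remaining distinct values take the next consecutive integers.
Method 2 values → pooled ranks: 533→1, 533→1
Rank sum = 1 + 1 = 2

2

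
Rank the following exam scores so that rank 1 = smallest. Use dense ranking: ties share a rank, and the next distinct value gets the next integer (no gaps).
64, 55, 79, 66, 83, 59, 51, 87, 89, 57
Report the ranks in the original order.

5, 2, 7, 6, 8, 4, 1, 9, 10, 3

Sorted (ascending): 51, 55, 57, 59, 64, 66, 79, 83, 87, 89
No ties — each value takes its position as its rank.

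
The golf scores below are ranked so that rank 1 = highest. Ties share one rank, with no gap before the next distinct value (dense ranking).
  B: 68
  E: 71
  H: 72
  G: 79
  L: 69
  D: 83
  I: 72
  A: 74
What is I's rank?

4

Sorted (descending): 83, 79, 74, 72, 72, 71, 69, 68
The 2 values of 72 share dense rank 4.
Remaining distinct values take the next consecutive integers.
I has value 72 → rank 4.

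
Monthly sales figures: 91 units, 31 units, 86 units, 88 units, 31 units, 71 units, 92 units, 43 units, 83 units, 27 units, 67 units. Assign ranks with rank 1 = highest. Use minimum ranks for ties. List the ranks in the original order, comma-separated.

2, 9, 4, 3, 9, 6, 1, 8, 5, 11, 7

Sorted (descending): 92, 91, 88, 86, 83, 71, 67, 43, 31, 31, 27
The 2 values of 31 occupy positions 9–10 → each gets rank 9.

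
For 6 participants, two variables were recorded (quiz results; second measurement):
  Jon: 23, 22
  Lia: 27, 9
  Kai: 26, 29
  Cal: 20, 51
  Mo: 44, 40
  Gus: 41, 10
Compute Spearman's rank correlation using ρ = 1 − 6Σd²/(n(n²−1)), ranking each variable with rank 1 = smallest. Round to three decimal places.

Ranks of variable 1: 2, 4, 3, 1, 6, 5
Ranks of variable 2: 3, 1, 4, 6, 5, 2
d = r₁ − r₂: -1, 3, -1, -5, 1, 3
d²: 1, 9, 1, 25, 1, 9; Σd² = 46
ρ = 1 − 6·46/(6·35) = 1 − 276/210 = -0.314

-0.314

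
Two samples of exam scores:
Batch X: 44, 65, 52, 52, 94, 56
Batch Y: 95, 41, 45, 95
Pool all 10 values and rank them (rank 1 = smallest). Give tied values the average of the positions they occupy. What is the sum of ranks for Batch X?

32

Sorted (ascending): 41, 44, 45, 52, 52, 56, 65, 94, 95, 95
The 2 values of 52 occupy positions 4–5 → average rank (4+5)/2 = 4.5.
The 2 values of 95 occupy positions 9–10 → average rank (9+10)/2 = 9.5.
Batch X values → pooled ranks: 44→2, 65→7, 52→4.5, 52→4.5, 94→8, 56→6
Rank sum = 2 + 7 + 4.5 + 4.5 + 8 + 6 = 32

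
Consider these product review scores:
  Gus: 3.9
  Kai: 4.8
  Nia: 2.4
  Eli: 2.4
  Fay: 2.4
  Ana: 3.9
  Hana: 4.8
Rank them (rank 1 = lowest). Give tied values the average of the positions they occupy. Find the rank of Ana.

Sorted (ascending): 2.4, 2.4, 2.4, 3.9, 3.9, 4.8, 4.8
The 3 values of 2.4 occupy positions 1–3 → average rank 2.
The 2 values of 3.9 occupy positions 4–5 → average rank (4+5)/2 = 4.5.
The 2 values of 4.8 occupy positions 6–7 → average rank (6+7)/2 = 6.5.
Ana has value 3.9 → rank 4.5.

4.5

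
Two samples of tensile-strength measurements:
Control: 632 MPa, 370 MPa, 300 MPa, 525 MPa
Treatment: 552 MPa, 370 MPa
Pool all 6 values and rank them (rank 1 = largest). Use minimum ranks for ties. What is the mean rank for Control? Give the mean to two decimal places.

Sorted (descending): 632, 552, 525, 370, 370, 300
The 2 values of 370 occupy positions 4–5 → each gets rank 4.
Control values → pooled ranks: 632→1, 370→4, 300→6, 525→3
Mean rank = (1 + 4 + 6 + 3) / 4 = 3.50

3.50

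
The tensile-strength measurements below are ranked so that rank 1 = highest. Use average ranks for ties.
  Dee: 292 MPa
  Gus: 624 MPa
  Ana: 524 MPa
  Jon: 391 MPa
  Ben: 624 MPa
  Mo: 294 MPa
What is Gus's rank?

Sorted (descending): 624, 624, 524, 391, 294, 292
The 2 values of 624 occupy positions 1–2 → average rank (1+2)/2 = 1.5.
Gus has value 624 MPa → rank 1.5.

1.5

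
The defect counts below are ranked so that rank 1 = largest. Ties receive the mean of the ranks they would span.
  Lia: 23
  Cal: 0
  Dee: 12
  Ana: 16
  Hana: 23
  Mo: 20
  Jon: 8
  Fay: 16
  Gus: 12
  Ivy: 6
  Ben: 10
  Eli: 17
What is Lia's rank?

Sorted (descending): 23, 23, 20, 17, 16, 16, 12, 12, 10, 8, 6, 0
The 2 values of 23 occupy positions 1–2 → average rank (1+2)/2 = 1.5.
The 2 values of 16 occupy positions 5–6 → average rank (5+6)/2 = 5.5.
The 2 values of 12 occupy positions 7–8 → average rank (7+8)/2 = 7.5.
Lia has value 23 → rank 1.5.

1.5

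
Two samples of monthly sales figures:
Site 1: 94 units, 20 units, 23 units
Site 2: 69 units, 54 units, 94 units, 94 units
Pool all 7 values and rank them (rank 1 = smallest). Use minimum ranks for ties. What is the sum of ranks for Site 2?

Sorted (ascending): 20, 23, 54, 69, 94, 94, 94
The 3 values of 94 occupy positions 5–7 → each gets rank 5.
Site 2 values → pooled ranks: 69→4, 54→3, 94→5, 94→5
Rank sum = 4 + 3 + 5 + 5 = 17

17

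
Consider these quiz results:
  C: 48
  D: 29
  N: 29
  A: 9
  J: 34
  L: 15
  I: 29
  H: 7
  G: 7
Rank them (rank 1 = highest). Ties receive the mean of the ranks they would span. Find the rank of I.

4

Sorted (descending): 48, 34, 29, 29, 29, 15, 9, 7, 7
The 3 values of 29 occupy positions 3–5 → average rank 4.
The 2 values of 7 occupy positions 8–9 → average rank (8+9)/2 = 8.5.
I has value 29 → rank 4.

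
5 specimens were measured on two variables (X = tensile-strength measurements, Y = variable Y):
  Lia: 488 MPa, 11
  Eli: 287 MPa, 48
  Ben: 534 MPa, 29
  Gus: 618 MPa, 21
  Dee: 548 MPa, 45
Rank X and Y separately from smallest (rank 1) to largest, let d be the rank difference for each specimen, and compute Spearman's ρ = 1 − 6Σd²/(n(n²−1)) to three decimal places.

Ranks of variable 1: 2, 1, 3, 5, 4
Ranks of variable 2: 1, 5, 3, 2, 4
d = r₁ − r₂: 1, -4, 0, 3, 0
d²: 1, 16, 0, 9, 0; Σd² = 26
ρ = 1 − 6·26/(5·24) = 1 − 156/120 = -0.300

-0.300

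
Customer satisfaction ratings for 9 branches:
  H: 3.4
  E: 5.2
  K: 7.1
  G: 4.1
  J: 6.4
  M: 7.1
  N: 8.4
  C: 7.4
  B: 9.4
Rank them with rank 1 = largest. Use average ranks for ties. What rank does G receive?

Sorted (descending): 9.4, 8.4, 7.4, 7.1, 7.1, 6.4, 5.2, 4.1, 3.4
The 2 values of 7.1 occupy positions 4–5 → average rank (4+5)/2 = 4.5.
G has value 4.1 → rank 8.

8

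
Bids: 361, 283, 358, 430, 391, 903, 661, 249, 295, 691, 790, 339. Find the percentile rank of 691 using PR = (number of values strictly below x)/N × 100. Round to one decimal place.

N = 12.
Strictly below 691: 9. Equal to 691: 1.
PR = 9/12 × 100 = 75.0

75.0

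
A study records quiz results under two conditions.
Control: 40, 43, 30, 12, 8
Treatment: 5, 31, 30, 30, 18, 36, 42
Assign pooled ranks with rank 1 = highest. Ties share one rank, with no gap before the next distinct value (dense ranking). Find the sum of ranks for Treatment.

40

Sorted (descending): 43, 42, 40, 36, 31, 30, 30, 30, 18, 12, 8, 5
The 3 values of 30 share dense rank 6.
Remaining distinct values take the next consecutive integers.
Treatment values → pooled ranks: 5→10, 31→5, 30→6, 30→6, 18→7, 36→4, 42→2
Rank sum = 10 + 5 + 6 + 6 + 7 + 4 + 2 = 40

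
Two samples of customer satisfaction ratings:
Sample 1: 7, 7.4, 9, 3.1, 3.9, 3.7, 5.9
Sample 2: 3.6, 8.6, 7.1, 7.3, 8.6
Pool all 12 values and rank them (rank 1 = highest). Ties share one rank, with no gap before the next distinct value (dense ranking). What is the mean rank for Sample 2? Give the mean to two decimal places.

4.60

Sorted (descending): 9, 8.6, 8.6, 7.4, 7.3, 7.1, 7, 5.9, 3.9, 3.7, 3.6, 3.1
The 2 values of 8.6 share dense rank 2.
Remaining distinct values take the next consecutive integers.
Sample 2 values → pooled ranks: 3.6→10, 8.6→2, 7.1→5, 7.3→4, 8.6→2
Mean rank = (10 + 2 + 5 + 4 + 2) / 5 = 4.60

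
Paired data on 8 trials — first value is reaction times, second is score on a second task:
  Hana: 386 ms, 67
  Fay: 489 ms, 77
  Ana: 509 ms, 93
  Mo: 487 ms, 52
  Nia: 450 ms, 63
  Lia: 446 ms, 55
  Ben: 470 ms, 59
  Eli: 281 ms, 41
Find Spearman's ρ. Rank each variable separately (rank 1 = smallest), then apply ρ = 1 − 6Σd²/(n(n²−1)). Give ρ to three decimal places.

Ranks of variable 1: 2, 7, 8, 6, 4, 3, 5, 1
Ranks of variable 2: 6, 7, 8, 2, 5, 3, 4, 1
d = r₁ − r₂: -4, 0, 0, 4, -1, 0, 1, 0
d²: 16, 0, 0, 16, 1, 0, 1, 0; Σd² = 34
ρ = 1 − 6·34/(8·63) = 1 − 204/504 = 0.595

0.595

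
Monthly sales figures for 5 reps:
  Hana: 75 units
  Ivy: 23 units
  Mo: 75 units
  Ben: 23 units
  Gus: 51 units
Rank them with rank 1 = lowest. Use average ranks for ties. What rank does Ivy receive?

1.5

Sorted (ascending): 23, 23, 51, 75, 75
The 2 values of 23 occupy positions 1–2 → average rank (1+2)/2 = 1.5.
The 2 values of 75 occupy positions 4–5 → average rank (4+5)/2 = 4.5.
Ivy has value 23 units → rank 1.5.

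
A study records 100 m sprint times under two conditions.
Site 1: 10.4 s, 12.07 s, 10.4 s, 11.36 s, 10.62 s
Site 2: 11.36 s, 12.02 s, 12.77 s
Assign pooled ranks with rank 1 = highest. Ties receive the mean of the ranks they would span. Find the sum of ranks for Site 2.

8.5

Sorted (descending): 12.77, 12.07, 12.02, 11.36, 11.36, 10.62, 10.4, 10.4
The 2 values of 11.36 occupy positions 4–5 → average rank (4+5)/2 = 4.5.
The 2 values of 10.4 occupy positions 7–8 → average rank (7+8)/2 = 7.5.
Site 2 values → pooled ranks: 11.36→4.5, 12.02→3, 12.77→1
Rank sum = 4.5 + 3 + 1 = 8.5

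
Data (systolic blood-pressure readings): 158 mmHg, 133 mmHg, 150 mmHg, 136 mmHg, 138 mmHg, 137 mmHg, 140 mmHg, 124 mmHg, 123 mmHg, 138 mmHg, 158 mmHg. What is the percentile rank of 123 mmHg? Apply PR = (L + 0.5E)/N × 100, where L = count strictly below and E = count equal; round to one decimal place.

4.5

N = 11.
Strictly below 123: 0. Equal to 123: 1.
PR = (0 + 0.5·1)/11 × 100 = 4.5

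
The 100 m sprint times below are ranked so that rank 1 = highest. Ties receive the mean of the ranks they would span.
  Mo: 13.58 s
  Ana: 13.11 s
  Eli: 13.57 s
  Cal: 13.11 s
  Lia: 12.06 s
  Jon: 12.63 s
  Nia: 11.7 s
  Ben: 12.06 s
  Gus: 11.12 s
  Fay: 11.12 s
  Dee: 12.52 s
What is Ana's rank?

Sorted (descending): 13.58, 13.57, 13.11, 13.11, 12.63, 12.52, 12.06, 12.06, 11.7, 11.12, 11.12
The 2 values of 13.11 occupy positions 3–4 → average rank (3+4)/2 = 3.5.
The 2 values of 12.06 occupy positions 7–8 → average rank (7+8)/2 = 7.5.
The 2 values of 11.12 occupy positions 10–11 → average rank (10+11)/2 = 10.5.
Ana has value 13.11 s → rank 3.5.

3.5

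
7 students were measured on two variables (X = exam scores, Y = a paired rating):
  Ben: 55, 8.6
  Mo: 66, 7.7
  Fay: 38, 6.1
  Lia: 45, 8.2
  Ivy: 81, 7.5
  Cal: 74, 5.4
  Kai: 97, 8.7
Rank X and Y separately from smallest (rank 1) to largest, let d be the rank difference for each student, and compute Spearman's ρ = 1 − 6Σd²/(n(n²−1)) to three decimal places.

0.214

Ranks of variable 1: 3, 4, 1, 2, 6, 5, 7
Ranks of variable 2: 6, 4, 2, 5, 3, 1, 7
d = r₁ − r₂: -3, 0, -1, -3, 3, 4, 0
d²: 9, 0, 1, 9, 9, 16, 0; Σd² = 44
ρ = 1 − 6·44/(7·48) = 1 − 264/336 = 0.214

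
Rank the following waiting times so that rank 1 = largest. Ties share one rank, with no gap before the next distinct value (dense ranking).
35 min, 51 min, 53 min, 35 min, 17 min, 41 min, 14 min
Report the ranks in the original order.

Sorted (descending): 53, 51, 41, 35, 35, 17, 14
The 2 values of 35 share dense rank 4.
Remaining distinct values take the next consecutive integers.

4, 2, 1, 4, 5, 3, 6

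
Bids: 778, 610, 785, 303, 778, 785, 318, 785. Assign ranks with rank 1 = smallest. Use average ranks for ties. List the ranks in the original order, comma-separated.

Sorted (ascending): 303, 318, 610, 778, 778, 785, 785, 785
The 2 values of 778 occupy positions 4–5 → average rank (4+5)/2 = 4.5.
The 3 values of 785 occupy positions 6–8 → average rank 7.

4.5, 3, 7, 1, 4.5, 7, 2, 7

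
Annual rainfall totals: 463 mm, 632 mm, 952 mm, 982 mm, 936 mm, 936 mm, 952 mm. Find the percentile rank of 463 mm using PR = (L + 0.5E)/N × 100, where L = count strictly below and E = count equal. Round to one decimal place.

7.1

N = 7.
Strictly below 463: 0. Equal to 463: 1.
PR = (0 + 0.5·1)/7 × 100 = 7.1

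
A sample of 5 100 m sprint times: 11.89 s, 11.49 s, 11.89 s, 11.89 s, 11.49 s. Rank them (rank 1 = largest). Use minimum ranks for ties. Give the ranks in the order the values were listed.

Sorted (descending): 11.89, 11.89, 11.89, 11.49, 11.49
The 3 values of 11.89 occupy positions 1–3 → each gets rank 1.
The 2 values of 11.49 occupy positions 4–5 → each gets rank 4.

1, 4, 1, 1, 4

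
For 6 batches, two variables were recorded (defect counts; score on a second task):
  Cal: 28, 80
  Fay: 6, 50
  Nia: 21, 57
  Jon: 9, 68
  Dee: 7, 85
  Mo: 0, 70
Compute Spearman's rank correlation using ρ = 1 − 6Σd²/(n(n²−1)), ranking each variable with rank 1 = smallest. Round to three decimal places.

0.143

Ranks of variable 1: 6, 2, 5, 4, 3, 1
Ranks of variable 2: 5, 1, 2, 3, 6, 4
d = r₁ − r₂: 1, 1, 3, 1, -3, -3
d²: 1, 1, 9, 1, 9, 9; Σd² = 30
ρ = 1 − 6·30/(6·35) = 1 − 180/210 = 0.143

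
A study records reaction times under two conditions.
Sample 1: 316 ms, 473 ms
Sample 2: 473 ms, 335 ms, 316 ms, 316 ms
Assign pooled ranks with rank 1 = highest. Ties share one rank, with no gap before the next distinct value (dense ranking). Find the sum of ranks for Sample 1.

Sorted (descending): 473, 473, 335, 316, 316, 316
The 2 values of 473 share dense rank 1.
The 3 values of 316 share dense rank 3.
Remaining distinct values take the next consecutive integers.
Sample 1 values → pooled ranks: 316→3, 473→1
Rank sum = 3 + 1 = 4

4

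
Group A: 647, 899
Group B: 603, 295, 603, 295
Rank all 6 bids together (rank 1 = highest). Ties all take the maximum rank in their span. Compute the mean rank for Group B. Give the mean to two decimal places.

5.00

Sorted (descending): 899, 647, 603, 603, 295, 295
The 2 values of 603 occupy positions 3–4 → each gets rank 4.
The 2 values of 295 occupy positions 5–6 → each gets rank 6.
Group B values → pooled ranks: 603→4, 295→6, 603→4, 295→6
Mean rank = (4 + 6 + 4 + 6) / 4 = 5.00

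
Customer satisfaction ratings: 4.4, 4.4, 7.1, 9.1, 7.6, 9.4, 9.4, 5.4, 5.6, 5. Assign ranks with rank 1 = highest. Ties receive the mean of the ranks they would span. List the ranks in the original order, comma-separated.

9.5, 9.5, 5, 3, 4, 1.5, 1.5, 7, 6, 8

Sorted (descending): 9.4, 9.4, 9.1, 7.6, 7.1, 5.6, 5.4, 5, 4.4, 4.4
The 2 values of 9.4 occupy positions 1–2 → average rank (1+2)/2 = 1.5.
The 2 values of 4.4 occupy positions 9–10 → average rank (9+10)/2 = 9.5.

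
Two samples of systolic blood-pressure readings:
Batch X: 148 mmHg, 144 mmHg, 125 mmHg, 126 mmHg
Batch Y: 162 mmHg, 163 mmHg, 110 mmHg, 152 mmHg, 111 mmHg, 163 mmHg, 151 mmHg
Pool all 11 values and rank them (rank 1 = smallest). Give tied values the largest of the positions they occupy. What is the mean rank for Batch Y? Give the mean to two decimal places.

7.00

Sorted (ascending): 110, 111, 125, 126, 144, 148, 151, 152, 162, 163, 163
The 2 values of 163 occupy positions 10–11 → each gets rank 11.
Batch Y values → pooled ranks: 162→9, 163→11, 110→1, 152→8, 111→2, 163→11, 151→7
Mean rank = (9 + 11 + 1 + 8 + 2 + 11 + 7) / 7 = 7.00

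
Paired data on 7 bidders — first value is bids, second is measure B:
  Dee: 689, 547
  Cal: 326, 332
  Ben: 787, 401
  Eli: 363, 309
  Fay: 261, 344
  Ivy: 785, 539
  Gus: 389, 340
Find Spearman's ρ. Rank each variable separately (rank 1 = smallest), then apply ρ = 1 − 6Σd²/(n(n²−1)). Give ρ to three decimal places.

Ranks of variable 1: 5, 2, 7, 3, 1, 6, 4
Ranks of variable 2: 7, 2, 5, 1, 4, 6, 3
d = r₁ − r₂: -2, 0, 2, 2, -3, 0, 1
d²: 4, 0, 4, 4, 9, 0, 1; Σd² = 22
ρ = 1 − 6·22/(7·48) = 1 − 132/336 = 0.607

0.607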